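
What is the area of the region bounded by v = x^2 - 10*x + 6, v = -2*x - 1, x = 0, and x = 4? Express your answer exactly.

The difference (x^2 - 10*x + 6) - (-2*x - 1) = x^2 - 8*x + 7 changes sign at x = 1 inside [0, 4], so split the integral there.
∫[0,1] (x^2 - 8*x + 7) dx = 10/3.
∫[1,4] (x^2 - 8*x + 7) dx = -18; the area of that piece is 18.
Total area = 10/3 + 18 = 64/3.

64/3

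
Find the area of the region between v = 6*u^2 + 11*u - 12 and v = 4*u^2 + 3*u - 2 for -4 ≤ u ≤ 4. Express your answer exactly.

416/3

The difference (6*u^2 + 11*u - 12) - (4*u^2 + 3*u - 2) = 2*u^2 + 8*u - 10 changes sign at u = 1 inside [-4, 4], so split the integral there.
∫[-4,1] (2*u^2 + 8*u - 10) du = -200/3; the area of that piece is 200/3.
∫[1,4] (2*u^2 + 8*u - 10) du = 72.
Total area = 200/3 + 72 = 416/3.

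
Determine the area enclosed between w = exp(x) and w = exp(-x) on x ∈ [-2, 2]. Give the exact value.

-4 + 2*exp(-2) + 2*exp(2)

The difference (exp(x)) - (exp(-x)) = exp(x) - exp(-x) changes sign at x = 0 inside [-2, 2], so split the integral there.
∫[-2,0] (exp(x) - exp(-x)) dx = -exp(2) - exp(-2) + 2; the area of that piece is -2 + exp(-2) + exp(2).
∫[0,2] (exp(x) - exp(-x)) dx = -2 + exp(-2) + exp(2).
Total area = (-2 + exp(-2) + exp(2)) + (-2 + exp(-2) + exp(2)) = -4 + 2*exp(-2) + 2*exp(2).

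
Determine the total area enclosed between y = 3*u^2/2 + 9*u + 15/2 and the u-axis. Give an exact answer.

The curve meets the u-axis where 3*u^2/2 + 9*u + 15/2 = 0, i.e. 3*(u + 1)*(u + 5)/2 = 0, at u = -5, -1.
On [-5, -1] the curve lies below the axis; ∫[-5,-1] (3*u^2/2 + 9*u + 15/2) du = -16, giving area 16.

16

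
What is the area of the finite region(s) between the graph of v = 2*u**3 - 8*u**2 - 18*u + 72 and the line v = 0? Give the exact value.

1741/6

The curve meets the u-axis where 2*u**3 - 8*u**2 - 18*u + 72 = 0, i.e. 2*(u - 4)*(u - 3)*(u + 3) = 0, at u = -3, 3, 4.
On [-3, 3] the curve lies above the axis; ∫[-3,3] (2*u**3 - 8*u**2 - 18*u + 72) du = 288, giving area 288.
On [3, 4] the curve lies below the axis; ∫[3,4] (2*u**3 - 8*u**2 - 18*u + 72) du = -13/6, giving area 13/6.
Total area = 288 + 13/6 = 1741/6.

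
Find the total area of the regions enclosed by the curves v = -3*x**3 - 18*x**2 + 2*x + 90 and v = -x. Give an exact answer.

1221/4

Set the curves equal: -3*x**3 - 18*x**2 + 2*x + 90 = -x, so -3*x**3 - 18*x**2 + 3*x + 90 = 0, which factors as -3*(x - 2)*(x + 3)*(x + 5) = 0. The curves meet at x = -5, -3, 2.
On [-5, -3], v = -x is on top; that piece has area ∫[-5,-3] (-(-3*x**3 - 18*x**2 + 3*x + 90)) dx = 24.
On [-3, 2], v = -3*x**3 - 18*x**2 + 2*x + 90 is on top; that piece has area ∫[-3,2] (-3*x**3 - 18*x**2 + 3*x + 90) dx = 1125/4.
Total enclosed area = 24 + 1125/4 = 1221/4.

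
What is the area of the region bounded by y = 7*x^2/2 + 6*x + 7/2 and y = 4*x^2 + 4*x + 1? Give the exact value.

18

Set the curves equal: 7*x^2/2 + 6*x + 7/2 = 4*x^2 + 4*x + 1, so -x^2/2 + 2*x + 5/2 = 0, which factors as -(x - 5)*(x + 1)/2 = 0. The curves meet at x = -1, 5.
On [-1, 5], y = 7*x^2/2 + 6*x + 7/2 is on top; that piece has area ∫[-1,5] (-x^2/2 + 2*x + 5/2) dx = 18.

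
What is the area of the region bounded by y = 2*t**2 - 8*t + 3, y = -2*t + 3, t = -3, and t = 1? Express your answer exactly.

The difference (2*t**2 - 8*t + 3) - (-2*t + 3) = 2*t**2 - 6*t changes sign at t = 0 inside [-3, 1], so split the integral there.
∫[-3,0] (2*t**2 - 6*t) dt = 45.
∫[0,1] (2*t**2 - 6*t) dt = -7/3; the area of that piece is 7/3.
Total area = 45 + 7/3 = 142/3.

142/3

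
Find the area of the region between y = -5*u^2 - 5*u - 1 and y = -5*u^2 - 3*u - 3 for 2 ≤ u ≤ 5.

On [2, 5], (-5*u^2 - 5*u - 1) - (-5*u^2 - 3*u - 3) = -2*u + 2 is ≤ 0 throughout, so the area is a single integral of |-2*u + 2|.
∫[2,5] (-2*u + 2) du = -15; the area of that piece is 15.

15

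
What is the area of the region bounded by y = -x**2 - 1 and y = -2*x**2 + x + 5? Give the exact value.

Set the curves equal: -x**2 - 1 = -2*x**2 + x + 5, so x**2 - x - 6 = 0, which factors as (x - 3)*(x + 2) = 0. The curves meet at x = -2, 3.
On [-2, 3], y = -2*x**2 + x + 5 is on top; that piece has area ∫[-2,3] (-(x**2 - x - 6)) dx = 125/6.

125/6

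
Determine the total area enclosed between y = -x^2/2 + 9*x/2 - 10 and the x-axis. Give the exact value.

1/12

The curve meets the x-axis where -x^2/2 + 9*x/2 - 10 = 0, i.e. -(x - 5)*(x - 4)/2 = 0, at x = 4, 5.
On [4, 5] the curve lies above the axis; ∫[4,5] (-x^2/2 + 9*x/2 - 10) dx = 1/12, giving area 1/12.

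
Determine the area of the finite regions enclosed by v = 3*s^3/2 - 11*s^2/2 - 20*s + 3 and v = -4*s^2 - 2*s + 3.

937/8

Set the curves equal: 3*s^3/2 - 11*s^2/2 - 20*s + 3 = -4*s^2 - 2*s + 3, so 3*s^3/2 - 3*s^2/2 - 18*s = 0, which factors as 3*s*(s - 4)*(s + 3)/2 = 0. The curves meet at s = -3, 0, 4.
On [-3, 0], v = 3*s^3/2 - 11*s^2/2 - 20*s + 3 is on top; that piece has area ∫[-3,0] (3*s^3/2 - 3*s^2/2 - 18*s) ds = 297/8.
On [0, 4], v = -4*s^2 - 2*s + 3 is on top; that piece has area ∫[0,4] (-(3*s^3/2 - 3*s^2/2 - 18*s)) ds = 80.
Total enclosed area = 297/8 + 80 = 937/8.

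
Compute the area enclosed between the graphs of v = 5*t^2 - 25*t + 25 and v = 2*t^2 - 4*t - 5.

27/2

Set the curves equal: 5*t^2 - 25*t + 25 = 2*t^2 - 4*t - 5, so 3*t^2 - 21*t + 30 = 0, which factors as 3*(t - 5)*(t - 2) = 0. The curves meet at t = 2, 5.
On [2, 5], v = 2*t^2 - 4*t - 5 is on top; that piece has area ∫[2,5] (-(3*t^2 - 21*t + 30)) dt = 27/2.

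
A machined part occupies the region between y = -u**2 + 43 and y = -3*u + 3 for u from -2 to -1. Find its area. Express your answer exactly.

On [-2, -1], (-u**2 + 43) - (-3*u + 3) = -u**2 + 3*u + 40 is ≥ 0 throughout, so the area is a single integral of |-u**2 + 3*u + 40|.
∫[-2,-1] (-u**2 + 3*u + 40) du = 199/6.

199/6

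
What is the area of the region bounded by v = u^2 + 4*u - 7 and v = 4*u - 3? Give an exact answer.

32/3

Set the curves equal: u^2 + 4*u - 7 = 4*u - 3, so u^2 - 4 = 0, which factors as (u - 2)*(u + 2) = 0. The curves meet at u = -2, 2.
On [-2, 2], v = 4*u - 3 is on top; that piece has area ∫[-2,2] (-(u^2 - 4)) du = 32/3.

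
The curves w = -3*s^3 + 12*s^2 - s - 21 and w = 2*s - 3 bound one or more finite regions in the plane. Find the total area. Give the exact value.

71/2

Set the curves equal: -3*s^3 + 12*s^2 - s - 21 = 2*s - 3, so -3*s^3 + 12*s^2 - 3*s - 18 = 0, which factors as -3*(s - 3)*(s - 2)*(s + 1) = 0. The curves meet at s = -1, 2, 3.
On [-1, 2], w = 2*s - 3 is on top; that piece has area ∫[-1,2] (-(-3*s^3 + 12*s^2 - 3*s - 18)) ds = 135/4.
On [2, 3], w = -3*s^3 + 12*s^2 - s - 21 is on top; that piece has area ∫[2,3] (-3*s^3 + 12*s^2 - 3*s - 18) ds = 7/4.
Total enclosed area = 135/4 + 7/4 = 71/2.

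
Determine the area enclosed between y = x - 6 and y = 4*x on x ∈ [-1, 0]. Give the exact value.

On [-1, 0], (x - 6) - (4*x) = -3*x - 6 is ≤ 0 throughout, so the area is a single integral of |-3*x - 6|.
∫[-1,0] (-3*x - 6) dx = -9/2; the area of that piece is 9/2.

9/2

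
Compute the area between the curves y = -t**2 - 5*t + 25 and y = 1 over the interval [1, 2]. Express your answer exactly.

On [1, 2], (-t**2 - 5*t + 25) - (1) = -t**2 - 5*t + 24 is ≥ 0 throughout, so the area is a single integral of |-t**2 - 5*t + 24|.
∫[1,2] (-t**2 - 5*t + 24) dt = 85/6.

85/6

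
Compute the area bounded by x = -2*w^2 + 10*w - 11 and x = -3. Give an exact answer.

9

Both boundary curves give x as a function of w, so integrate with respect to w. Setting them equal: -2*w^2 + 10*w - 8 = 0, i.e. -2*(w - 4)*(w - 1) = 0, so they meet at w = 1, 4.
For w in [1, 4], x = -2*w^2 + 10*w - 11 is on the right; area = ∫[1,4] (-2*w^2 + 10*w - 8) dw = 9.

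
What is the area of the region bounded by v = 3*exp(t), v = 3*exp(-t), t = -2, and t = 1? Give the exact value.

-12 + 3*exp(-2) + 3*exp(-1) + 3*exp(1) + 3*exp(2)

The difference (3*exp(t)) - (3*exp(-t)) = 3*exp(t) - 3*exp(-t) changes sign at t = 0 inside [-2, 1], so split the integral there.
∫[-2,0] (3*exp(t) - 3*exp(-t)) dt = -3*exp(2) - 3*exp(-2) + 6; the area of that piece is -6 + 3*exp(-2) + 3*exp(2).
∫[0,1] (3*exp(t) - 3*exp(-t)) dt = -6 + 3*exp(-1) + 3*exp(1).
Total area = (-6 + 3*exp(-2) + 3*exp(2)) + (-6 + 3*exp(-1) + 3*exp(1)) = -12 + 3*exp(-2) + 3*exp(-1) + 3*exp(1) + 3*exp(2).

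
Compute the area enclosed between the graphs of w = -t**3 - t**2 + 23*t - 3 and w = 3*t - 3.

2521/12

Set the curves equal: -t**3 - t**2 + 23*t - 3 = 3*t - 3, so -t**3 - t**2 + 20*t = 0, which factors as -t*(t - 4)*(t + 5) = 0. The curves meet at t = -5, 0, 4.
On [-5, 0], w = 3*t - 3 is on top; that piece has area ∫[-5,0] (-(-t**3 - t**2 + 20*t)) dt = 1625/12.
On [0, 4], w = -t**3 - t**2 + 23*t - 3 is on top; that piece has area ∫[0,4] (-t**3 - t**2 + 20*t) dt = 224/3.
Total enclosed area = 1625/12 + 224/3 = 2521/12.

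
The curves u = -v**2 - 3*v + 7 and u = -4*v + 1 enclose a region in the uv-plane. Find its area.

Both boundary curves give u as a function of v, so integrate with respect to v. Setting them equal: -v**2 + v + 6 = 0, i.e. -(v - 3)*(v + 2) = 0, so they meet at v = -2, 3.
For v in [-2, 3], u = -v**2 - 3*v + 7 is on the right; area = ∫[-2,3] (-v**2 + v + 6) dv = 125/6.

125/6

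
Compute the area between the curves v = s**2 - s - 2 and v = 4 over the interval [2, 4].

5

The difference (s**2 - s - 2) - (4) = s**2 - s - 6 changes sign at s = 3 inside [2, 4], so split the integral there.
∫[2,3] (s**2 - s - 6) ds = -13/6; the area of that piece is 13/6.
∫[3,4] (s**2 - s - 6) ds = 17/6.
Total area = 13/6 + 17/6 = 5.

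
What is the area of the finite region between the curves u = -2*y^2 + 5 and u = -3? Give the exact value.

64/3

Both boundary curves give u as a function of y, so integrate with respect to y. Setting them equal: -2*y^2 + 8 = 0, i.e. -2*(y - 2)*(y + 2) = 0, so they meet at y = -2, 2.
For y in [-2, 2], u = -2*y^2 + 5 is on the right; area = ∫[-2,2] (-2*y^2 + 8) dy = 64/3.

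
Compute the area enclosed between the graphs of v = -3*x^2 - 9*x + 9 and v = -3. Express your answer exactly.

125/2

Set the curves equal: -3*x^2 - 9*x + 9 = -3, so -3*x^2 - 9*x + 12 = 0, which factors as -3*(x - 1)*(x + 4) = 0. The curves meet at x = -4, 1.
On [-4, 1], v = -3*x^2 - 9*x + 9 is on top; that piece has area ∫[-4,1] (-3*x^2 - 9*x + 12) dx = 125/2.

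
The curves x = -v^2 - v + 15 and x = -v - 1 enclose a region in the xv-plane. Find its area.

256/3

Both boundary curves give x as a function of v, so integrate with respect to v. Setting them equal: -v^2 + 16 = 0, i.e. -(v - 4)*(v + 4) = 0, so they meet at v = -4, 4.
For v in [-4, 4], x = -v^2 - v + 15 is on the right; area = ∫[-4,4] (-v^2 + 16) dv = 256/3.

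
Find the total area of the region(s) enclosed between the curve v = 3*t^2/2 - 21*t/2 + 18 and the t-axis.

1/4

The curve meets the t-axis where 3*t^2/2 - 21*t/2 + 18 = 0, i.e. 3*(t - 4)*(t - 3)/2 = 0, at t = 3, 4.
On [3, 4] the curve lies below the axis; ∫[3,4] (3*t^2/2 - 21*t/2 + 18) dt = -1/4, giving area 1/4.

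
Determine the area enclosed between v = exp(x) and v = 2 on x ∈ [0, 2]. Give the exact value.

The difference (exp(x)) - (2) = exp(x) - 2 changes sign at x = log(2) inside [0, 2], so split the integral there.
∫[0,log(2)] (exp(x) - 2) dx = 1 - log(4); the area of that piece is -1 + log(4).
∫[log(2),2] (exp(x) - 2) dx = -6 + 2*log(2) + exp(2).
Total area = (-1 + log(4)) + (-6 + 2*log(2) + exp(2)) = -7 + 4*log(2) + exp(2).

-7 + 4*log(2) + exp(2)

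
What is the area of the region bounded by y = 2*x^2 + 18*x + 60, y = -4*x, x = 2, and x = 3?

383/3

On [2, 3], (2*x^2 + 18*x + 60) - (-4*x) = 2*x^2 + 22*x + 60 is ≥ 0 throughout, so the area is a single integral of |2*x^2 + 22*x + 60|.
∫[2,3] (2*x^2 + 22*x + 60) dx = 383/3.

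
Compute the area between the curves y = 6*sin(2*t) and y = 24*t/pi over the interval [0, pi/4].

On [0, pi/4], (6*sin(2*t)) - (24*t/pi) = -24*t/pi + 6*sin(2*t) is ≥ 0 throughout, so the area is a single integral of |-24*t/pi + 6*sin(2*t)|.
∫[0,pi/4] (-24*t/pi + 6*sin(2*t)) dt = 3 - 3*pi/4.

3 - 3*pi/4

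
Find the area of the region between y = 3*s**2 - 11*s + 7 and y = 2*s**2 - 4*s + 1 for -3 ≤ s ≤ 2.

The difference (3*s**2 - 11*s + 7) - (2*s**2 - 4*s + 1) = s**2 - 7*s + 6 changes sign at s = 1 inside [-3, 2], so split the integral there.
∫[-3,1] (s**2 - 7*s + 6) ds = 184/3.
∫[1,2] (s**2 - 7*s + 6) ds = -13/6; the area of that piece is 13/6.
Total area = 184/3 + 13/6 = 127/2.

127/2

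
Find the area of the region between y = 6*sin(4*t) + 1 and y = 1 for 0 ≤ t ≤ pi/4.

On [0, pi/4], (6*sin(4*t) + 1) - (1) = 6*sin(4*t) is ≥ 0 throughout, so the area is a single integral of |6*sin(4*t)|.
∫[0,pi/4] (6*sin(4*t)) dt = 3.

3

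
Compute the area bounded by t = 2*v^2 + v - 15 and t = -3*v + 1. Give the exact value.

Both boundary curves give t as a function of v, so integrate with respect to v. Setting them equal: 2*v^2 + 4*v - 16 = 0, i.e. 2*(v - 2)*(v + 4) = 0, so they meet at v = -4, 2.
For v in [-4, 2], t = 2*v^2 + v - 15 is on the left; area = ∫[-4,2] (-(2*v^2 + 4*v - 16)) dv = 72.

72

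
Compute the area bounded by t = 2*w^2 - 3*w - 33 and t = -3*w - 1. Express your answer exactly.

512/3

Both boundary curves give t as a function of w, so integrate with respect to w. Setting them equal: 2*w^2 - 32 = 0, i.e. 2*(w - 4)*(w + 4) = 0, so they meet at w = -4, 4.
For w in [-4, 4], t = 2*w^2 - 3*w - 33 is on the left; area = ∫[-4,4] (-(2*w^2 - 32)) dw = 512/3.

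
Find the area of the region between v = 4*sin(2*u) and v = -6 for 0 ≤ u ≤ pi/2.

On [0, pi/2], (4*sin(2*u)) - (-6) = 4*sin(2*u) + 6 is ≥ 0 throughout, so the area is a single integral of |4*sin(2*u) + 6|.
∫[0,pi/2] (4*sin(2*u) + 6) du = 4 + 3*pi.

4 + 3*pi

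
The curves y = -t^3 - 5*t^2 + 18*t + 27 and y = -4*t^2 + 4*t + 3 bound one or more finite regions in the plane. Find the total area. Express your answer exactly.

Set the curves equal: -t^3 - 5*t^2 + 18*t + 27 = -4*t^2 + 4*t + 3, so -t^3 - t^2 + 14*t + 24 = 0, which factors as -(t - 4)*(t + 2)*(t + 3) = 0. The curves meet at t = -3, -2, 4.
On [-3, -2], y = -4*t^2 + 4*t + 3 is on top; that piece has area ∫[-3,-2] (-(-t^3 - t^2 + 14*t + 24)) dt = 13/12.
On [-2, 4], y = -t^3 - 5*t^2 + 18*t + 27 is on top; that piece has area ∫[-2,4] (-t^3 - t^2 + 14*t + 24) dt = 144.
Total enclosed area = 13/12 + 144 = 1741/12.

1741/12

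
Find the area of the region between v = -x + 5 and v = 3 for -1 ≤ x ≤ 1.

4

On [-1, 1], (-x + 5) - (3) = -x + 2 is ≥ 0 throughout, so the area is a single integral of |-x + 2|.
∫[-1,1] (-x + 2) dx = 4.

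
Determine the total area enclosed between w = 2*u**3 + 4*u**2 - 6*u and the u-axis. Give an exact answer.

The curve meets the u-axis where 2*u**3 + 4*u**2 - 6*u = 0, i.e. 2*u*(u - 1)*(u + 3) = 0, at u = -3, 0, 1.
On [-3, 0] the curve lies above the axis; ∫[-3,0] (2*u**3 + 4*u**2 - 6*u) du = 45/2, giving area 45/2.
On [0, 1] the curve lies below the axis; ∫[0,1] (2*u**3 + 4*u**2 - 6*u) du = -7/6, giving area 7/6.
Total area = 45/2 + 7/6 = 71/3.

71/3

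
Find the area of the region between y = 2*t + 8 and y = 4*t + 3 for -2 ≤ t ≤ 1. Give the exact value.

18

On [-2, 1], (2*t + 8) - (4*t + 3) = -2*t + 5 is ≥ 0 throughout, so the area is a single integral of |-2*t + 5|.
∫[-2,1] (-2*t + 5) dt = 18.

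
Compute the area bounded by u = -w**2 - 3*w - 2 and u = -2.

9/2

Both boundary curves give u as a function of w, so integrate with respect to w. Setting them equal: -w**2 - 3*w = 0, i.e. -w*(w + 3) = 0, so they meet at w = -3, 0.
For w in [-3, 0], u = -w**2 - 3*w - 2 is on the right; area = ∫[-3,0] (-w**2 - 3*w) dw = 9/2.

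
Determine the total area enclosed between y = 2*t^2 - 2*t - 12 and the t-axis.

125/3

The curve meets the t-axis where 2*t^2 - 2*t - 12 = 0, i.e. 2*(t - 3)*(t + 2) = 0, at t = -2, 3.
On [-2, 3] the curve lies below the axis; ∫[-2,3] (2*t^2 - 2*t - 12) dt = -125/3, giving area 125/3.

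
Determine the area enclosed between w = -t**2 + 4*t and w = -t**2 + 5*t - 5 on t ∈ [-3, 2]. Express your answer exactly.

55/2

On [-3, 2], (-t**2 + 4*t) - (-t**2 + 5*t - 5) = -t + 5 is ≥ 0 throughout, so the area is a single integral of |-t + 5|.
∫[-3,2] (-t + 5) dt = 55/2.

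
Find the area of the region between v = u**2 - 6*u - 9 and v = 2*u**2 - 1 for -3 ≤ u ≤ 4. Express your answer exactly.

326/3

The difference (u**2 - 6*u - 9) - (2*u**2 - 1) = -u**2 - 6*u - 8 changes sign at u = -2 inside [-3, 4], so split the integral there.
∫[-3,-2] (-u**2 - 6*u - 8) du = 2/3.
∫[-2,4] (-u**2 - 6*u - 8) du = -108; the area of that piece is 108.
Total area = 2/3 + 108 = 326/3.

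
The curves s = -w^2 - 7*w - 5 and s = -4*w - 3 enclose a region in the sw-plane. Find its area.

1/6

Both boundary curves give s as a function of w, so integrate with respect to w. Setting them equal: -w^2 - 3*w - 2 = 0, i.e. -(w + 1)*(w + 2) = 0, so they meet at w = -2, -1.
For w in [-2, -1], s = -w^2 - 7*w - 5 is on the right; area = ∫[-2,-1] (-w^2 - 3*w - 2) dw = 1/6.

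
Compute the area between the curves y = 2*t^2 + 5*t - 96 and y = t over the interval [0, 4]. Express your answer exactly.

928/3

On [0, 4], (2*t^2 + 5*t - 96) - (t) = 2*t^2 + 4*t - 96 is ≤ 0 throughout, so the area is a single integral of |2*t^2 + 4*t - 96|.
∫[0,4] (2*t^2 + 4*t - 96) dt = -928/3; the area of that piece is 928/3.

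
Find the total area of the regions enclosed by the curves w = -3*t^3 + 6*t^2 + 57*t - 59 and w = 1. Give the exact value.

Set the curves equal: -3*t^3 + 6*t^2 + 57*t - 59 = 1, so -3*t^3 + 6*t^2 + 57*t - 60 = 0, which factors as -3*(t - 5)*(t - 1)*(t + 4) = 0. The curves meet at t = -4, 1, 5.
On [-4, 1], w = 1 is on top; that piece has area ∫[-4,1] (-(-3*t^3 + 6*t^2 + 57*t - 60)) dt = 1625/4.
On [1, 5], w = -3*t^3 + 6*t^2 + 57*t - 59 is on top; that piece has area ∫[1,5] (-3*t^3 + 6*t^2 + 57*t - 60) dt = 224.
Total enclosed area = 1625/4 + 224 = 2521/4.

2521/4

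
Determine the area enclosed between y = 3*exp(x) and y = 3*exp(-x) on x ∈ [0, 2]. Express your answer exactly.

-6 + 3*exp(-2) + 3*exp(2)

On [0, 2], (3*exp(x)) - (3*exp(-x)) = 3*exp(x) - 3*exp(-x) is ≥ 0 throughout, so the area is a single integral of |3*exp(x) - 3*exp(-x)|.
∫[0,2] (3*exp(x) - 3*exp(-x)) dx = -6 + 3*exp(-2) + 3*exp(2).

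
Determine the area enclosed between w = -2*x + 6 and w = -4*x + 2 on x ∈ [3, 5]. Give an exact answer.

On [3, 5], (-2*x + 6) - (-4*x + 2) = 2*x + 4 is ≥ 0 throughout, so the area is a single integral of |2*x + 4|.
∫[3,5] (2*x + 4) dx = 24.

24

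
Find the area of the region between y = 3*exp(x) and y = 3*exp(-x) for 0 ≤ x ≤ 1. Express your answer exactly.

On [0, 1], (3*exp(x)) - (3*exp(-x)) = 3*exp(x) - 3*exp(-x) is ≥ 0 throughout, so the area is a single integral of |3*exp(x) - 3*exp(-x)|.
∫[0,1] (3*exp(x) - 3*exp(-x)) dx = -6 + 3*exp(-1) + 3*exp(1).

-6 + 3*exp(-1) + 3*exp(1)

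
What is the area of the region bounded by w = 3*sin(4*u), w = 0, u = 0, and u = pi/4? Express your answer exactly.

3/2

On [0, pi/4], (3*sin(4*u)) - (0) = 3*sin(4*u) is ≥ 0 throughout, so the area is a single integral of |3*sin(4*u)|.
∫[0,pi/4] (3*sin(4*u)) du = 3/2.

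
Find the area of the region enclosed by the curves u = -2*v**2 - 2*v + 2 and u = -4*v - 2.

9

Both boundary curves give u as a function of v, so integrate with respect to v. Setting them equal: -2*v**2 + 2*v + 4 = 0, i.e. -2*(v - 2)*(v + 1) = 0, so they meet at v = -1, 2.
For v in [-1, 2], u = -2*v**2 - 2*v + 2 is on the right; area = ∫[-1,2] (-2*v**2 + 2*v + 4) dv = 9.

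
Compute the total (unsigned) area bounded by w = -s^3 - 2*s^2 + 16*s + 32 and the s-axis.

The curve meets the s-axis where -s^3 - 2*s^2 + 16*s + 32 = 0, i.e. -(s - 4)*(s + 2)*(s + 4) = 0, at s = -4, -2, 4.
On [-4, -2] the curve lies below the axis; ∫[-4,-2] (-s^3 - 2*s^2 + 16*s + 32) ds = -28/3, giving area 28/3.
On [-2, 4] the curve lies above the axis; ∫[-2,4] (-s^3 - 2*s^2 + 16*s + 32) ds = 180, giving area 180.
Total area = 28/3 + 180 = 568/3.

568/3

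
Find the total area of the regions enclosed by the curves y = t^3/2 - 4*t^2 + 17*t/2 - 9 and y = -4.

Set the curves equal: t^3/2 - 4*t^2 + 17*t/2 - 9 = -4, so t^3/2 - 4*t^2 + 17*t/2 - 5 = 0, which factors as (t - 5)*(t - 2)*(t - 1)/2 = 0. The curves meet at t = 1, 2, 5.
On [1, 2], y = t^3/2 - 4*t^2 + 17*t/2 - 9 is on top; that piece has area ∫[1,2] (t^3/2 - 4*t^2 + 17*t/2 - 5) dt = 7/24.
On [2, 5], y = -4 is on top; that piece has area ∫[2,5] (-(t^3/2 - 4*t^2 + 17*t/2 - 5)) dt = 45/8.
Total enclosed area = 7/24 + 45/8 = 71/12.

71/12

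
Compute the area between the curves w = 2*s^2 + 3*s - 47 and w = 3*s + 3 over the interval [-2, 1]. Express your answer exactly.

On [-2, 1], (2*s^2 + 3*s - 47) - (3*s + 3) = 2*s^2 - 50 is ≤ 0 throughout, so the area is a single integral of |2*s^2 - 50|.
∫[-2,1] (2*s^2 - 50) ds = -144; the area of that piece is 144.

144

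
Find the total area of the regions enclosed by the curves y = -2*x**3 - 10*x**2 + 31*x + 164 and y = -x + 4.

Set the curves equal: -2*x**3 - 10*x**2 + 31*x + 164 = -x + 4, so -2*x**3 - 10*x**2 + 32*x + 160 = 0, which factors as -2*(x - 4)*(x + 4)*(x + 5) = 0. The curves meet at x = -5, -4, 4.
On [-5, -4], y = -x + 4 is on top; that piece has area ∫[-5,-4] (-(-2*x**3 - 10*x**2 + 32*x + 160)) dx = 17/6.
On [-4, 4], y = -2*x**3 - 10*x**2 + 31*x + 164 is on top; that piece has area ∫[-4,4] (-2*x**3 - 10*x**2 + 32*x + 160) dx = 2560/3.
Total enclosed area = 17/6 + 2560/3 = 5137/6.

5137/6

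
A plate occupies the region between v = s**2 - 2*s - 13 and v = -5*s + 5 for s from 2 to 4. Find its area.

9

The difference (s**2 - 2*s - 13) - (-5*s + 5) = s**2 + 3*s - 18 changes sign at s = 3 inside [2, 4], so split the integral there.
∫[2,3] (s**2 + 3*s - 18) ds = -25/6; the area of that piece is 25/6.
∫[3,4] (s**2 + 3*s - 18) ds = 29/6.
Total area = 25/6 + 29/6 = 9.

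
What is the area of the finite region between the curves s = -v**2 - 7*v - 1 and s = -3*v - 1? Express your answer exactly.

32/3

Both boundary curves give s as a function of v, so integrate with respect to v. Setting them equal: -v**2 - 4*v = 0, i.e. -v*(v + 4) = 0, so they meet at v = -4, 0.
For v in [-4, 0], s = -v**2 - 7*v - 1 is on the right; area = ∫[-4,0] (-v**2 - 4*v) dv = 32/3.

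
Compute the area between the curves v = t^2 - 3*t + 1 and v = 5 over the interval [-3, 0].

89/6

The difference (t^2 - 3*t + 1) - (5) = t^2 - 3*t - 4 changes sign at t = -1 inside [-3, 0], so split the integral there.
∫[-3,-1] (t^2 - 3*t - 4) dt = 38/3.
∫[-1,0] (t^2 - 3*t - 4) dt = -13/6; the area of that piece is 13/6.
Total area = 38/3 + 13/6 = 89/6.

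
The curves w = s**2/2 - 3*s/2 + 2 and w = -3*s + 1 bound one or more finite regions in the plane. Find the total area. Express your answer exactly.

Set the curves equal: s**2/2 - 3*s/2 + 2 = -3*s + 1, so s**2/2 + 3*s/2 + 1 = 0, which factors as (s + 1)*(s + 2)/2 = 0. The curves meet at s = -2, -1.
On [-2, -1], w = -3*s + 1 is on top; that piece has area ∫[-2,-1] (-(s**2/2 + 3*s/2 + 1)) ds = 1/12.

1/12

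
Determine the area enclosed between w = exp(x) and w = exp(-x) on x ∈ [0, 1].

On [0, 1], (exp(x)) - (exp(-x)) = exp(x) - exp(-x) is ≥ 0 throughout, so the area is a single integral of |exp(x) - exp(-x)|.
∫[0,1] (exp(x) - exp(-x)) dx = -2 + exp(-1) + exp(1).

-2 + exp(-1) + exp(1)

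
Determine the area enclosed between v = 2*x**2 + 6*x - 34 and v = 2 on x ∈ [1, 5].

The difference (2*x**2 + 6*x - 34) - (2) = 2*x**2 + 6*x - 36 changes sign at x = 3 inside [1, 5], so split the integral there.
∫[1,3] (2*x**2 + 6*x - 36) dx = -92/3; the area of that piece is 92/3.
∫[3,5] (2*x**2 + 6*x - 36) dx = 124/3.
Total area = 92/3 + 124/3 = 72.

72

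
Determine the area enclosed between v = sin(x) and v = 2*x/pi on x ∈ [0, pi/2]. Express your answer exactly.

1 - pi/4

On [0, pi/2], (sin(x)) - (2*x/pi) = -2*x/pi + sin(x) is ≥ 0 throughout, so the area is a single integral of |-2*x/pi + sin(x)|.
∫[0,pi/2] (-2*x/pi + sin(x)) dx = 1 - pi/4.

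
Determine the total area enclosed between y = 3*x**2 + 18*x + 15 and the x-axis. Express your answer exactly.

32

The curve meets the x-axis where 3*x**2 + 18*x + 15 = 0, i.e. 3*(x + 1)*(x + 5) = 0, at x = -5, -1.
On [-5, -1] the curve lies below the axis; ∫[-5,-1] (3*x**2 + 18*x + 15) dx = -32, giving area 32.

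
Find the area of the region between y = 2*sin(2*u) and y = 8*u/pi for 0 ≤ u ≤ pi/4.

1 - pi/4

On [0, pi/4], (2*sin(2*u)) - (8*u/pi) = -8*u/pi + 2*sin(2*u) is ≥ 0 throughout, so the area is a single integral of |-8*u/pi + 2*sin(2*u)|.
∫[0,pi/4] (-8*u/pi + 2*sin(2*u)) du = 1 - pi/4.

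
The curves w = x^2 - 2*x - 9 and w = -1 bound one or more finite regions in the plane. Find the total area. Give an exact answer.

Set the curves equal: x^2 - 2*x - 9 = -1, so x^2 - 2*x - 8 = 0, which factors as (x - 4)*(x + 2) = 0. The curves meet at x = -2, 4.
On [-2, 4], w = -1 is on top; that piece has area ∫[-2,4] (-(x^2 - 2*x - 8)) dx = 36.

36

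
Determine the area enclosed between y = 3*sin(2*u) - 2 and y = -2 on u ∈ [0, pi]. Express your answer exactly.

6

The difference (3*sin(2*u) - 2) - (-2) = 3*sin(2*u) changes sign at u = pi/2 inside [0, pi], so split the integral there.
∫[0,pi/2] (3*sin(2*u)) du = 3.
∫[pi/2,pi] (3*sin(2*u)) du = -3; the area of that piece is 3.
Total area = 3 + 3 = 6.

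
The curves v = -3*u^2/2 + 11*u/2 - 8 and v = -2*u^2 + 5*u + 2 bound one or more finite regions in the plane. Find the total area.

Set the curves equal: -3*u^2/2 + 11*u/2 - 8 = -2*u^2 + 5*u + 2, so u^2/2 + u/2 - 10 = 0, which factors as (u - 4)*(u + 5)/2 = 0. The curves meet at u = -5, 4.
On [-5, 4], v = -2*u^2 + 5*u + 2 is on top; that piece has area ∫[-5,4] (-(u^2/2 + u/2 - 10)) du = 243/4.

243/4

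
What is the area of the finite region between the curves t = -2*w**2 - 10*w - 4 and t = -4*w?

Both boundary curves give t as a function of w, so integrate with respect to w. Setting them equal: -2*w**2 - 6*w - 4 = 0, i.e. -2*(w + 1)*(w + 2) = 0, so they meet at w = -2, -1.
For w in [-2, -1], t = -2*w**2 - 10*w - 4 is on the right; area = ∫[-2,-1] (-2*w**2 - 6*w - 4) dw = 1/3.

1/3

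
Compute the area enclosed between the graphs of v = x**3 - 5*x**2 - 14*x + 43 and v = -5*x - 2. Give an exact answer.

Set the curves equal: x**3 - 5*x**2 - 14*x + 43 = -5*x - 2, so x**3 - 5*x**2 - 9*x + 45 = 0, which factors as (x - 5)*(x - 3)*(x + 3) = 0. The curves meet at x = -3, 3, 5.
On [-3, 3], v = x**3 - 5*x**2 - 14*x + 43 is on top; that piece has area ∫[-3,3] (x**3 - 5*x**2 - 9*x + 45) dx = 180.
On [3, 5], v = -5*x - 2 is on top; that piece has area ∫[3,5] (-(x**3 - 5*x**2 - 9*x + 45)) dx = 28/3.
Total enclosed area = 180 + 28/3 = 568/3.

568/3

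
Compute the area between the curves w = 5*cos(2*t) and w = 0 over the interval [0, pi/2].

5

The difference (5*cos(2*t)) - (0) = 5*cos(2*t) changes sign at t = pi/4 inside [0, pi/2], so split the integral there.
∫[0,pi/4] (5*cos(2*t)) dt = 5/2.
∫[pi/4,pi/2] (5*cos(2*t)) dt = -5/2; the area of that piece is 5/2.
Total area = 5/2 + 5/2 = 5.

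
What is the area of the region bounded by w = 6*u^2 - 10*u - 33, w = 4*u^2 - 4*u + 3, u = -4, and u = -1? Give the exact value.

121/3

The difference (6*u^2 - 10*u - 33) - (4*u^2 - 4*u + 3) = 2*u^2 - 6*u - 36 changes sign at u = -3 inside [-4, -1], so split the integral there.
∫[-4,-3] (2*u^2 - 6*u - 36) du = 29/3.
∫[-3,-1] (2*u^2 - 6*u - 36) du = -92/3; the area of that piece is 92/3.
Total area = 29/3 + 92/3 = 121/3.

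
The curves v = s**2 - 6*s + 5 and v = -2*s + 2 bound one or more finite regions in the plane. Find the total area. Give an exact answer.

4/3

Set the curves equal: s**2 - 6*s + 5 = -2*s + 2, so s**2 - 4*s + 3 = 0, which factors as (s - 3)*(s - 1) = 0. The curves meet at s = 1, 3.
On [1, 3], v = -2*s + 2 is on top; that piece has area ∫[1,3] (-(s**2 - 4*s + 3)) ds = 4/3.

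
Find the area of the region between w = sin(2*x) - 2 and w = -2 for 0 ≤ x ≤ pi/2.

On [0, pi/2], (sin(2*x) - 2) - (-2) = sin(2*x) is ≥ 0 throughout, so the area is a single integral of |sin(2*x)|.
∫[0,pi/2] (sin(2*x)) dx = 1.

1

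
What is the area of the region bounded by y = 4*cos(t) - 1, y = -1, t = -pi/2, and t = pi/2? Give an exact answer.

8

On [-pi/2, pi/2], (4*cos(t) - 1) - (-1) = 4*cos(t) is ≥ 0 throughout, so the area is a single integral of |4*cos(t)|.
∫[-pi/2,pi/2] (4*cos(t)) dt = 8.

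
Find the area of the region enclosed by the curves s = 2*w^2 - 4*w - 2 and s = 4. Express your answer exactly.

Both boundary curves give s as a function of w, so integrate with respect to w. Setting them equal: 2*w^2 - 4*w - 6 = 0, i.e. 2*(w - 3)*(w + 1) = 0, so they meet at w = -1, 3.
For w in [-1, 3], s = 2*w^2 - 4*w - 2 is on the left; area = ∫[-1,3] (-(2*w^2 - 4*w - 6)) dw = 64/3.

64/3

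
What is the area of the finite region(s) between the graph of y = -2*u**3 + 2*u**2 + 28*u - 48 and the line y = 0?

1741/6

The curve meets the u-axis where -2*u**3 + 2*u**2 + 28*u - 48 = 0, i.e. -2*(u - 3)*(u - 2)*(u + 4) = 0, at u = -4, 2, 3.
On [-4, 2] the curve lies below the axis; ∫[-4,2] (-2*u**3 + 2*u**2 + 28*u - 48) du = -288, giving area 288.
On [2, 3] the curve lies above the axis; ∫[2,3] (-2*u**3 + 2*u**2 + 28*u - 48) du = 13/6, giving area 13/6.
Total area = 288 + 13/6 = 1741/6.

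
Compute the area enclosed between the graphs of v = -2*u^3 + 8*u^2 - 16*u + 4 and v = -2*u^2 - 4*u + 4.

37/6

Set the curves equal: -2*u^3 + 8*u^2 - 16*u + 4 = -2*u^2 - 4*u + 4, so -2*u^3 + 10*u^2 - 12*u = 0, which factors as -2*u*(u - 3)*(u - 2) = 0. The curves meet at u = 0, 2, 3.
On [0, 2], v = -2*u^2 - 4*u + 4 is on top; that piece has area ∫[0,2] (-(-2*u^3 + 10*u^2 - 12*u)) du = 16/3.
On [2, 3], v = -2*u^3 + 8*u^2 - 16*u + 4 is on top; that piece has area ∫[2,3] (-2*u^3 + 10*u^2 - 12*u) du = 5/6.
Total enclosed area = 16/3 + 5/6 = 37/6.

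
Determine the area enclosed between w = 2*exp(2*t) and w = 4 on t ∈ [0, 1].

The difference (2*exp(2*t)) - (4) = 2*exp(2*t) - 4 changes sign at t = log(2)/2 inside [0, 1], so split the integral there.
∫[0,log(2)/2] (2*exp(2*t) - 4) dt = 1 - log(4); the area of that piece is -1 + log(4).
∫[log(2)/2,1] (2*exp(2*t) - 4) dt = -6 + 2*log(2) + exp(2).
Total area = (-1 + log(4)) + (-6 + 2*log(2) + exp(2)) = -7 + 4*log(2) + exp(2).

-7 + 4*log(2) + exp(2)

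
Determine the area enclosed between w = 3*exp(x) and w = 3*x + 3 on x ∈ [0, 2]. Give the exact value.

-15 + 3*exp(2)

On [0, 2], (3*exp(x)) - (3*x + 3) = -3*x + 3*exp(x) - 3 is ≥ 0 throughout, so the area is a single integral of |-3*x + 3*exp(x) - 3|.
∫[0,2] (-3*x + 3*exp(x) - 3) dx = -15 + 3*exp(2).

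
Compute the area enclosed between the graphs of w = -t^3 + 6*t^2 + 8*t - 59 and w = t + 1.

517/2

Set the curves equal: -t^3 + 6*t^2 + 8*t - 59 = t + 1, so -t^3 + 6*t^2 + 7*t - 60 = 0, which factors as -(t - 5)*(t - 4)*(t + 3) = 0. The curves meet at t = -3, 4, 5.
On [-3, 4], w = t + 1 is on top; that piece has area ∫[-3,4] (-(-t^3 + 6*t^2 + 7*t - 60)) dt = 1029/4.
On [4, 5], w = -t^3 + 6*t^2 + 8*t - 59 is on top; that piece has area ∫[4,5] (-t^3 + 6*t^2 + 7*t - 60) dt = 5/4.
Total enclosed area = 1029/4 + 5/4 = 517/2.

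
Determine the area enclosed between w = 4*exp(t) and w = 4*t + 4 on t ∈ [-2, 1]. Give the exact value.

On [-2, 1], (4*exp(t)) - (4*t + 4) = -4*t + 4*exp(t) - 4 is ≥ 0 throughout, so the area is a single integral of |-4*t + 4*exp(t) - 4|.
∫[-2,1] (-4*t + 4*exp(t) - 4) dt = -6 - 4*exp(-2) + 4*exp(1).

-6 - 4*exp(-2) + 4*exp(1)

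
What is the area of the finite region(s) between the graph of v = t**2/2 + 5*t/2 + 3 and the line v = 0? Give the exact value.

The curve meets the t-axis where t**2/2 + 5*t/2 + 3 = 0, i.e. (t + 2)*(t + 3)/2 = 0, at t = -3, -2.
On [-3, -2] the curve lies below the axis; ∫[-3,-2] (t**2/2 + 5*t/2 + 3) dt = -1/12, giving area 1/12.

1/12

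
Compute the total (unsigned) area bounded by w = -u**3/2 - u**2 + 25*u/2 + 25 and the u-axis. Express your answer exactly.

2459/12

The curve meets the u-axis where -u**3/2 - u**2 + 25*u/2 + 25 = 0, i.e. -(u - 5)*(u + 2)*(u + 5)/2 = 0, at u = -5, -2, 5.
On [-5, -2] the curve lies below the axis; ∫[-5,-2] (-u**3/2 - u**2 + 25*u/2 + 25) du = -153/8, giving area 153/8.
On [-2, 5] the curve lies above the axis; ∫[-2,5] (-u**3/2 - u**2 + 25*u/2 + 25) du = 4459/24, giving area 4459/24.
Total area = 153/8 + 4459/24 = 2459/12.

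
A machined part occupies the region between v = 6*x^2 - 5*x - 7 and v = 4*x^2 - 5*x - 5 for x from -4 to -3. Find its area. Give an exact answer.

On [-4, -3], (6*x^2 - 5*x - 7) - (4*x^2 - 5*x - 5) = 2*x^2 - 2 is ≥ 0 throughout, so the area is a single integral of |2*x^2 - 2|.
∫[-4,-3] (2*x^2 - 2) dx = 68/3.

68/3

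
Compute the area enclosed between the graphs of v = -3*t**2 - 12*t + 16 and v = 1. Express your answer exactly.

Set the curves equal: -3*t**2 - 12*t + 16 = 1, so -3*t**2 - 12*t + 15 = 0, which factors as -3*(t - 1)*(t + 5) = 0. The curves meet at t = -5, 1.
On [-5, 1], v = -3*t**2 - 12*t + 16 is on top; that piece has area ∫[-5,1] (-3*t**2 - 12*t + 15) dt = 108.

108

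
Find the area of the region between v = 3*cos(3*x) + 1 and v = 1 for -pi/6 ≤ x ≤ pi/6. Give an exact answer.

On [-pi/6, pi/6], (3*cos(3*x) + 1) - (1) = 3*cos(3*x) is ≥ 0 throughout, so the area is a single integral of |3*cos(3*x)|.
∫[-pi/6,pi/6] (3*cos(3*x)) dx = 2.

2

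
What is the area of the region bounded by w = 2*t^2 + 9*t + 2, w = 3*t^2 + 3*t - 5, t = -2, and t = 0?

8

The difference (2*t^2 + 9*t + 2) - (3*t^2 + 3*t - 5) = -t^2 + 6*t + 7 changes sign at t = -1 inside [-2, 0], so split the integral there.
∫[-2,-1] (-t^2 + 6*t + 7) dt = -13/3; the area of that piece is 13/3.
∫[-1,0] (-t^2 + 6*t + 7) dt = 11/3.
Total area = 13/3 + 11/3 = 8.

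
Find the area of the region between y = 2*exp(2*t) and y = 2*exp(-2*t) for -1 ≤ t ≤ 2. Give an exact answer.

The difference (2*exp(2*t)) - (2*exp(-2*t)) = 2*exp(2*t) - 2*exp(-2*t) changes sign at t = 0 inside [-1, 2], so split the integral there.
∫[-1,0] (2*exp(2*t) - 2*exp(-2*t)) dt = -exp(2) - exp(-2) + 2; the area of that piece is -2 + exp(-2) + exp(2).
∫[0,2] (2*exp(2*t) - 2*exp(-2*t)) dt = -2 + exp(-4) + exp(4).
Total area = (-2 + exp(-2) + exp(2)) + (-2 + exp(-4) + exp(4)) = -4 + exp(-4) + exp(-2) + exp(2) + exp(4).

-4 + exp(-4) + exp(-2) + exp(2) + exp(4)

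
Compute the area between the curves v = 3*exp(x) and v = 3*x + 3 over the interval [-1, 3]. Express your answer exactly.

On [-1, 3], (3*exp(x)) - (3*x + 3) = -3*x + 3*exp(x) - 3 is ≥ 0 throughout, so the area is a single integral of |-3*x + 3*exp(x) - 3|.
∫[-1,3] (-3*x + 3*exp(x) - 3) dx = -24 - 3*exp(-1) + 3*exp(3).

-24 - 3*exp(-1) + 3*exp(3)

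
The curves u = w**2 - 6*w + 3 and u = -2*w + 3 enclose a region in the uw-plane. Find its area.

Both boundary curves give u as a function of w, so integrate with respect to w. Setting them equal: w**2 - 4*w = 0, i.e. w*(w - 4) = 0, so they meet at w = 0, 4.
For w in [0, 4], u = w**2 - 6*w + 3 is on the left; area = ∫[0,4] (-(w**2 - 4*w)) dw = 32/3.

32/3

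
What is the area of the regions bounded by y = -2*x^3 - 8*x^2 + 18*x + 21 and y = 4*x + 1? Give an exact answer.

Set the curves equal: -2*x^3 - 8*x^2 + 18*x + 21 = 4*x + 1, so -2*x^3 - 8*x^2 + 14*x + 20 = 0, which factors as -2*(x - 2)*(x + 1)*(x + 5) = 0. The curves meet at x = -5, -1, 2.
On [-5, -1], y = 4*x + 1 is on top; that piece has area ∫[-5,-1] (-(-2*x^3 - 8*x^2 + 14*x + 20)) dx = 320/3.
On [-1, 2], y = -2*x^3 - 8*x^2 + 18*x + 21 is on top; that piece has area ∫[-1,2] (-2*x^3 - 8*x^2 + 14*x + 20) dx = 99/2.
Total enclosed area = 320/3 + 99/2 = 937/6.

937/6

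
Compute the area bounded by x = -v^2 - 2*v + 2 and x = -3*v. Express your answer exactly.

Both boundary curves give x as a function of v, so integrate with respect to v. Setting them equal: -v^2 + v + 2 = 0, i.e. -(v - 2)*(v + 1) = 0, so they meet at v = -1, 2.
For v in [-1, 2], x = -v^2 - 2*v + 2 is on the right; area = ∫[-1,2] (-v^2 + v + 2) dv = 9/2.

9/2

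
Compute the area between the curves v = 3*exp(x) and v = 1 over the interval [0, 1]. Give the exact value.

On [0, 1], (3*exp(x)) - (1) = 3*exp(x) - 1 is ≥ 0 throughout, so the area is a single integral of |3*exp(x) - 1|.
∫[0,1] (3*exp(x) - 1) dx = -4 + 3*exp(1).

-4 + 3*exp(1)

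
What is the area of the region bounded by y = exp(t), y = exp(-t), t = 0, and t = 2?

On [0, 2], (exp(t)) - (exp(-t)) = exp(t) - exp(-t) is ≥ 0 throughout, so the area is a single integral of |exp(t) - exp(-t)|.
∫[0,2] (exp(t) - exp(-t)) dt = -2 + exp(-2) + exp(2).

-2 + exp(-2) + exp(2)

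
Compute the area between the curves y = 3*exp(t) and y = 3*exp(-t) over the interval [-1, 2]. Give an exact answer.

The difference (3*exp(t)) - (3*exp(-t)) = 3*exp(t) - 3*exp(-t) changes sign at t = 0 inside [-1, 2], so split the integral there.
∫[-1,0] (3*exp(t) - 3*exp(-t)) dt = -3*exp(1) - 3*exp(-1) + 6; the area of that piece is -6 + 3*exp(-1) + 3*exp(1).
∫[0,2] (3*exp(t) - 3*exp(-t)) dt = -6 + 3*exp(-2) + 3*exp(2).
Total area = (-6 + 3*exp(-1) + 3*exp(1)) + (-6 + 3*exp(-2) + 3*exp(2)) = -12 + 3*exp(-2) + 3*exp(-1) + 3*exp(1) + 3*exp(2).

-12 + 3*exp(-2) + 3*exp(-1) + 3*exp(1) + 3*exp(2)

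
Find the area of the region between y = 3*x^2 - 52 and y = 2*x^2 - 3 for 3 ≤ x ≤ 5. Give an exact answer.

196/3

On [3, 5], (3*x^2 - 52) - (2*x^2 - 3) = x^2 - 49 is ≤ 0 throughout, so the area is a single integral of |x^2 - 49|.
∫[3,5] (x^2 - 49) dx = -196/3; the area of that piece is 196/3.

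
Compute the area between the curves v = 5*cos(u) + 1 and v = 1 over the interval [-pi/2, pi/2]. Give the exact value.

10

On [-pi/2, pi/2], (5*cos(u) + 1) - (1) = 5*cos(u) is ≥ 0 throughout, so the area is a single integral of |5*cos(u)|.
∫[-pi/2,pi/2] (5*cos(u)) du = 10.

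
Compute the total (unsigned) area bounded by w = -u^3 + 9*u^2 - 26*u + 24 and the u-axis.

1/2

The curve meets the u-axis where -u^3 + 9*u^2 - 26*u + 24 = 0, i.e. -(u - 4)*(u - 3)*(u - 2) = 0, at u = 2, 3, 4.
On [2, 3] the curve lies below the axis; ∫[2,3] (-u^3 + 9*u^2 - 26*u + 24) du = -1/4, giving area 1/4.
On [3, 4] the curve lies above the axis; ∫[3,4] (-u^3 + 9*u^2 - 26*u + 24) du = 1/4, giving area 1/4.
Total area = 1/4 + 1/4 = 1/2.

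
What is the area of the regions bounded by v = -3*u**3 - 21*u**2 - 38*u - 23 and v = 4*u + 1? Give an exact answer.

Set the curves equal: -3*u**3 - 21*u**2 - 38*u - 23 = 4*u + 1, so -3*u**3 - 21*u**2 - 42*u - 24 = 0, which factors as -3*(u + 1)*(u + 2)*(u + 4) = 0. The curves meet at u = -4, -2, -1.
On [-4, -2], v = 4*u + 1 is on top; that piece has area ∫[-4,-2] (-(-3*u**3 - 21*u**2 - 42*u - 24)) du = 8.
On [-2, -1], v = -3*u**3 - 21*u**2 - 38*u - 23 is on top; that piece has area ∫[-2,-1] (-3*u**3 - 21*u**2 - 42*u - 24) du = 5/4.
Total enclosed area = 8 + 5/4 = 37/4.

37/4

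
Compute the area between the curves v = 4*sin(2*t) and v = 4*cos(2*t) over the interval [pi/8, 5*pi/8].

4*sqrt(2)

On [pi/8, 5*pi/8], (4*sin(2*t)) - (4*cos(2*t)) = 4*sin(2*t) - 4*cos(2*t) is ≥ 0 throughout, so the area is a single integral of |4*sin(2*t) - 4*cos(2*t)|.
∫[pi/8,5*pi/8] (4*sin(2*t) - 4*cos(2*t)) dt = 4*sqrt(2).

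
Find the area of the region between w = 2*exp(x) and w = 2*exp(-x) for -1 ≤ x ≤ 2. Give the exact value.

-8 + 2*exp(-2) + 2*exp(-1) + 2*exp(1) + 2*exp(2)

The difference (2*exp(x)) - (2*exp(-x)) = 2*exp(x) - 2*exp(-x) changes sign at x = 0 inside [-1, 2], so split the integral there.
∫[-1,0] (2*exp(x) - 2*exp(-x)) dx = -2*exp(1) - 2*exp(-1) + 4; the area of that piece is -4 + 2*exp(-1) + 2*exp(1).
∫[0,2] (2*exp(x) - 2*exp(-x)) dx = -4 + 2*exp(-2) + 2*exp(2).
Total area = (-4 + 2*exp(-1) + 2*exp(1)) + (-4 + 2*exp(-2) + 2*exp(2)) = -8 + 2*exp(-2) + 2*exp(-1) + 2*exp(1) + 2*exp(2).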